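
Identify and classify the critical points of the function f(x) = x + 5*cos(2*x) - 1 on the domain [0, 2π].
f'(x) = 1 - 10*sin(2*x)

Solve f'(x) = 0 on [0, 2π]:
  f'(x) = 0 ⇔ sin(2*x) = 1/10, i.e. 2*x = arcsin(1/10) + 2nπ or 2*x = π − arcsin(1/10) + 2nπ; keep the solutions lying in [0, 2π].
  ⇒ x = asin(1/10)/2 ≈ 0.0501, -asin(1/10)/2 + pi/2 ≈ 1.5207, asin(1/10)/2 + pi ≈ 3.1917, -asin(1/10)/2 + 3*pi/2 ≈ 4.6623

f''(x) = -20*cos(2*x)
Second-derivative test at each critical point:
  f''(0.0501) = -19.8997 < 0 → local maximum
  f''(1.5207) = 19.8997 > 0 → local minimum
  f''(3.1917) = -19.8997 < 0 → local maximum
  f''(4.6623) = 19.8997 > 0 → local minimum

Critical points: x = asin(1/10)/2 ≈ 0.0501 (local maximum); x = -asin(1/10)/2 + pi/2 ≈ 1.5207 (local minimum); x = asin(1/10)/2 + pi ≈ 3.1917 (local maximum); x = -asin(1/10)/2 + 3*pi/2 ≈ 4.6623 (local minimum)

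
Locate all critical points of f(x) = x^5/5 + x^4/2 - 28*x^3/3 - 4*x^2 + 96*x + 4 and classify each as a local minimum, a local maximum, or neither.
f'(x) = x^4 + 2*x^3 - 28*x^2 - 8*x + 96

Solve f'(x) = 0:
  Factor: x^4 + 2*x^3 - 28*x^2 - 8*x + 96 = (x - 4)*(x - 2)*(x + 2)*(x + 6) = 0.
  ⇒ x = -6, -2, 2, 4

f''(x) = 4*x^3 + 6*x^2 - 56*x - 8
Second-derivative test at each critical point:
  f''(-6) = -320 < 0 → local maximum
  f''(-2) = 96 > 0 → local minimum
  f''(2) = -64 < 0 → local maximum
  f''(4) = 120 > 0 → local minimum

Critical points: x = -6 (local maximum); x = -2 (local minimum); x = 2 (local maximum); x = 4 (local minimum)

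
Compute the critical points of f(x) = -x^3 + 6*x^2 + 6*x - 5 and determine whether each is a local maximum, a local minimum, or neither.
f'(x) = -3*x^2 + 12*x + 6

Solve f'(x) = 0:
  Factor: -3*x^2 + 12*x + 6 = -3*(x^2 - 4*x - 2); x^2 - 4*x - 2 = 0 has no rational roots; quadratic formula: x = (4 ± √24)/2.
  ⇒ x = 2 - sqrt(6) ≈ -0.4495, 2 + sqrt(6) ≈ 4.4495

f''(x) = 12 - 6*x
Second-derivative test at each critical point:
  f''(-0.4495) = 14.6969 > 0 → local minimum
  f''(4.4495) = -14.6969 < 0 → local maximum

Critical points: x = 2 - sqrt(6) ≈ -0.4495 (local minimum); x = 2 + sqrt(6) ≈ 4.4495 (local maximum)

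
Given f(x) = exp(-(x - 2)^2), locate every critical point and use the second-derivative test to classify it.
f'(x) = 2*(2 - x)*exp(-(x - 2)^2)

Solve f'(x) = 0:
  f'(x) = (4 - 2*x)·exp(-(x - 2)^2) and exp(-(x - 2)^2) > 0 for every x, so f'(x) = 0 ⇔ 4 - 2*x = 0.
  Factor: 4 - 2*x = -2*(x - 2) = 0.
  ⇒ x = 2

f''(x) = 2*(2*(x - 2)^2 - 1)*exp(-(x - 2)^2)
Second-derivative test at each critical point:
  f''(2) = -2 < 0 → local maximum

Critical points: x = 2 (local maximum)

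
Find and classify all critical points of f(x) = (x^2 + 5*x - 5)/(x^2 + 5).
f'(x) = 5*(-x^2 + 4*x + 5)/(x^4 + 10*x^2 + 25)

Solve f'(x) = 0:
  f'(x) = -5*(x - 5)*(x + 1)/(x^2 + 5)^2; the denominator is positive wherever f is defined, so f'(x) = 0 ⇔ -5*x^2 + 20*x + 25 = 0.
  Factor: -5*x^2 + 20*x + 25 = -5*(x - 5)*(x + 1) = 0.
  ⇒ x = -1, 5

f''(x) = 10*(x^3 - 6*x^2 - 15*x + 10)/(x^6 + 15*x^4 + 75*x^2 + 125)
Second-derivative test at each critical point:
  f''(-1) = 5/6 > 0 → local minimum
  f''(5) = -1/30 < 0 → local maximum

Critical points: x = -1 (local minimum); x = 5 (local maximum)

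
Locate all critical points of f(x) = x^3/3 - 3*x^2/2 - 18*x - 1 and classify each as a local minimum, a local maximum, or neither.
f'(x) = x^2 - 3*x - 18

Solve f'(x) = 0:
  Factor: x^2 - 3*x - 18 = (x - 6)*(x + 3) = 0.
  ⇒ x = -3, 6

f''(x) = 2*x - 3
Second-derivative test at each critical point:
  f''(-3) = -9 < 0 → local maximum
  f''(6) = 9 > 0 → local minimum

Critical points: x = -3 (local maximum); x = 6 (local minimum)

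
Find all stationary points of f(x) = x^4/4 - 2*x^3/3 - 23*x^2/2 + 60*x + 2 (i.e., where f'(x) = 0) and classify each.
f'(x) = x^3 - 2*x^2 - 23*x + 60

Solve f'(x) = 0:
  Factor: x^3 - 2*x^2 - 23*x + 60 = (x - 4)*(x - 3)*(x + 5) = 0.
  ⇒ x = -5, 3, 4

f''(x) = 3*x^2 - 4*x - 23
Second-derivative test at each critical point:
  f''(-5) = 72 > 0 → local minimum
  f''(3) = -8 < 0 → local maximum
  f''(4) = 9 > 0 → local minimum

Critical points: x = -5 (local minimum); x = 3 (local maximum); x = 4 (local minimum)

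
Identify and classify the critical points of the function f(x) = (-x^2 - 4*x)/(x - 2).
f'(x) = (-x^2 + 4*x + 8)/(x^2 - 4*x + 4)

Solve f'(x) = 0:
  f'(x) = -(x^2 - 4*x - 8)/(x - 2)^2; the denominator is positive wherever f is defined, so f'(x) = 0 ⇔ -x^2 + 4*x + 8 = 0.
  x^2 - 4*x - 8 = 0 has no rational roots; quadratic formula: x = (4 ± √48)/2.
  ⇒ x = 2 - 2*sqrt(3) ≈ -1.4641, 2 + 2*sqrt(3) ≈ 5.4641

f''(x) = -24/(x^3 - 6*x^2 + 12*x - 8)
Second-derivative test at each critical point:
  f''(-1.4641) = 0.5774 > 0 → local minimum
  f''(5.4641) = -0.5774 < 0 → local maximum

Critical points: x = 2 - 2*sqrt(3) ≈ -1.4641 (local minimum); x = 2 + 2*sqrt(3) ≈ 5.4641 (local maximum)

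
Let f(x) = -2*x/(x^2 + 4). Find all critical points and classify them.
f'(x) = 2*(x^2 - 4)/(x^2 + 4)^2

Solve f'(x) = 0:
  f'(x) = 2*(x - 2)*(x + 2)/(x^2 + 4)^2; the denominator is positive wherever f is defined, so f'(x) = 0 ⇔ 2*x^2 - 8 = 0.
  Factor: 2*x^2 - 8 = 2*(x - 2)*(x + 2) = 0.
  ⇒ x = -2, 2

f''(x) = 4*x*(12 - x^2)/(x^2 + 4)^3
Second-derivative test at each critical point:
  f''(-2) = -1/8 < 0 → local maximum
  f''(2) = 1/8 > 0 → local minimum

Critical points: x = -2 (local maximum); x = 2 (local minimum)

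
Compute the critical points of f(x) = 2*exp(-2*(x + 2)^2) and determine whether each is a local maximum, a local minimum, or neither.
f'(x) = 8*(-x - 2)*exp(-2*(x + 2)^2)

Solve f'(x) = 0:
  f'(x) = (-8*x - 16)·exp(-2*(x + 2)^2) and exp(-2*(x + 2)^2) > 0 for every x, so f'(x) = 0 ⇔ -8*x - 16 = 0.
  Factor: -8*x - 16 = -8*(x + 2) = 0.
  ⇒ x = -2

f''(x) = 8*(4*(x + 2)^2 - 1)*exp(-2*(x + 2)^2)
Second-derivative test at each critical point:
  f''(-2) = -8 < 0 → local maximum

Critical points: x = -2 (local maximum)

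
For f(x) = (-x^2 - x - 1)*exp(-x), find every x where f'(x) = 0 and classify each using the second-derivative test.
f'(x) = x*(x - 1)*exp(-x)

Solve f'(x) = 0:
  f'(x) = (x^2 - x)·exp(-x) and exp(-x) > 0 for every x, so f'(x) = 0 ⇔ x^2 - x = 0.
  Factor: x^2 - x = x*(x - 1) = 0.
  ⇒ x = 0, 1

f''(x) = (-x^2 + 3*x - 1)*exp(-x)
Second-derivative test at each critical point:
  f''(0) = -1 < 0 → local maximum
  f''(1) = 0.3679 > 0 → local minimum

Critical points: x = 0 (local maximum); x = 1 (local minimum)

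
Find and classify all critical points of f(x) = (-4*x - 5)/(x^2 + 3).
f'(x) = 2*(2*x^2 + 5*x - 6)/(x^4 + 6*x^2 + 9)

Solve f'(x) = 0:
  f'(x) = 2*(2*x^2 + 5*x - 6)/(x^2 + 3)^2; the denominator is positive wherever f is defined, so f'(x) = 0 ⇔ 4*x^2 + 10*x - 12 = 0.
  Factor: 4*x^2 + 10*x - 12 = 2*(2*x^2 + 5*x - 6); 2*x^2 + 5*x - 6 = 0 has no rational roots; quadratic formula: x = (-5 ± √73)/4.
  ⇒ x = -sqrt(73)/4 - 5/4 ≈ -3.3860, -5/4 + sqrt(73)/4 ≈ 0.8860

f''(x) = 2*(-4*x^2*(4*x + 5) + (12*x + 5)*(x^2 + 3))/(x^2 + 3)^3
Second-derivative test at each critical point:
  f''(-3.3860) = -0.0817 < 0 → local maximum
  f''(0.8860) = 1.1928 > 0 → local minimum

Critical points: x = -sqrt(73)/4 - 5/4 ≈ -3.3860 (local maximum); x = -5/4 + sqrt(73)/4 ≈ 0.8860 (local minimum)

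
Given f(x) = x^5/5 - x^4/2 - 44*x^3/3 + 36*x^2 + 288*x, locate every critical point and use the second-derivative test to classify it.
f'(x) = x^4 - 2*x^3 - 44*x^2 + 72*x + 288

Solve f'(x) = 0:
  Factor: x^4 - 2*x^3 - 44*x^2 + 72*x + 288 = (x - 6)*(x - 4)*(x + 2)*(x + 6) = 0.
  ⇒ x = -6, -2, 4, 6

f''(x) = 4*x^3 - 6*x^2 - 88*x + 72
Second-derivative test at each critical point:
  f''(-6) = -480 < 0 → local maximum
  f''(-2) = 192 > 0 → local minimum
  f''(4) = -120 < 0 → local maximum
  f''(6) = 192 > 0 → local minimum

Critical points: x = -6 (local maximum); x = -2 (local minimum); x = 4 (local maximum); x = 6 (local minimum)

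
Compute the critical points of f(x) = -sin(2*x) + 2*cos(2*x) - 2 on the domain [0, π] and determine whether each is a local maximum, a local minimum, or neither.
f'(x) = -4*sin(2*x) - 2*cos(2*x)

Solve f'(x) = 0 on [0, π]:
  f'(x) = 0 ⇔ -cos(2*x) = 2*sin(2*x) ⇔ tan(2*x) = -1/2, i.e. 2*x = arctan(-1/2) + nπ; keep the solutions lying in [0, π].
  ⇒ x = -atan(1/2)/2 + pi/2 ≈ 1.3390, pi - atan(1/2)/2 ≈ 2.9098

f''(x) = 4*sin(2*x) - 8*cos(2*x)
Second-derivative test at each critical point:
  f''(1.3390) = 8.9443 > 0 → local minimum
  f''(2.9098) = -8.9443 < 0 → local maximum

Critical points: x = -atan(1/2)/2 + pi/2 ≈ 1.3390 (local minimum); x = pi - atan(1/2)/2 ≈ 2.9098 (local maximum)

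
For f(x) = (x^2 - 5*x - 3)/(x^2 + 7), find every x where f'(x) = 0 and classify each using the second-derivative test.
f'(x) = 5*(x^2 + 4*x - 7)/(x^4 + 14*x^2 + 49)

Solve f'(x) = 0:
  f'(x) = 5*(x^2 + 4*x - 7)/(x^2 + 7)^2; the denominator is positive wherever f is defined, so f'(x) = 0 ⇔ 5*x^2 + 20*x - 35 = 0.
  Factor: 5*x^2 + 20*x - 35 = 5*(x^2 + 4*x - 7); x^2 + 4*x - 7 = 0 has no rational roots; quadratic formula: x = (-4 ± √44)/2.
  ⇒ x = -sqrt(11) - 2 ≈ -5.3166, -2 + sqrt(11) ≈ 1.3166

f''(x) = 10*(-x^3 - 6*x^2 + 21*x + 14)/(x^6 + 21*x^4 + 147*x^2 + 343)
Second-derivative test at each critical point:
  f''(-5.3166) = -0.0267 < 0 → local maximum
  f''(1.3166) = 0.4348 > 0 → local minimum

Critical points: x = -sqrt(11) - 2 ≈ -5.3166 (local maximum); x = -2 + sqrt(11) ≈ 1.3166 (local minimum)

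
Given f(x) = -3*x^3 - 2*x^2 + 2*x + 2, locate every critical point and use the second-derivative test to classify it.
f'(x) = -9*x^2 - 4*x + 2

Solve f'(x) = 0:
  9*x^2 + 4*x - 2 = 0 has no rational roots; quadratic formula: x = (-4 ± √88)/18.
  ⇒ x = -sqrt(22)/9 - 2/9 ≈ -0.7434, -2/9 + sqrt(22)/9 ≈ 0.2989

f''(x) = -18*x - 4
Second-derivative test at each critical point:
  f''(-0.7434) = 9.3808 > 0 → local minimum
  f''(0.2989) = -9.3808 < 0 → local maximum

Critical points: x = -sqrt(22)/9 - 2/9 ≈ -0.7434 (local minimum); x = -2/9 + sqrt(22)/9 ≈ 0.2989 (local maximum)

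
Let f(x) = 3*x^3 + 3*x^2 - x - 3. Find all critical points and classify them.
f'(x) = 9*x^2 + 6*x - 1

Solve f'(x) = 0:
  9*x^2 + 6*x - 1 = 0 has no rational roots; quadratic formula: x = (-6 ± √72)/18.
  ⇒ x = -sqrt(2)/3 - 1/3 ≈ -0.8047, -1/3 + sqrt(2)/3 ≈ 0.1381

f''(x) = 18*x + 6
Second-derivative test at each critical point:
  f''(-0.8047) = -8.4853 < 0 → local maximum
  f''(0.1381) = 8.4853 > 0 → local minimum

Critical points: x = -sqrt(2)/3 - 1/3 ≈ -0.8047 (local maximum); x = -1/3 + sqrt(2)/3 ≈ 0.1381 (local minimum)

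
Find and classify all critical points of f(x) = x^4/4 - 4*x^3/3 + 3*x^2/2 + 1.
f'(x) = x*(x^2 - 4*x + 3)

Solve f'(x) = 0:
  Factor: x^3 - 4*x^2 + 3*x = x*(x - 3)*(x - 1) = 0.
  ⇒ x = 0, 1, 3

f''(x) = 3*x^2 - 8*x + 3
Second-derivative test at each critical point:
  f''(0) = 3 > 0 → local minimum
  f''(1) = -2 < 0 → local maximum
  f''(3) = 6 > 0 → local minimum

Critical points: x = 0 (local minimum); x = 1 (local maximum); x = 3 (local minimum)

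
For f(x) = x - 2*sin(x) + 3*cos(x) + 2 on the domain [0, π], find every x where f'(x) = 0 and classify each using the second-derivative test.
f'(x) = -3*sin(x) - 2*cos(x) + 1

Solve f'(x) = 0 on [0, π]:
  f'(x) = 0 ⇔ -3*sin(x) - 2*cos(x) = -1. Write the left side as R·cos(x + φ) with R = √((-2)² + 3²) = sqrt(13), cos φ = -2*sqrt(13)/13, sin φ = 3*sqrt(13)/13; then cos(x + φ) = -sqrt(13)/13. Solve for x and keep the solutions lying in [0, π].
  ⇒ x = atan((3 + 4*sqrt(3))/(2 - 6*sqrt(3))) + pi ≈ 2.2726

f''(x) = 2*sin(x) - 3*cos(x)
Second-derivative test at each critical point:
  f''(2.2726) = 3.4641 > 0 → local minimum

Critical points: x = atan((3 + 4*sqrt(3))/(2 - 6*sqrt(3))) + pi ≈ 2.2726 (local minimum)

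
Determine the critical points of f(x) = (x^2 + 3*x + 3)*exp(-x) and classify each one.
f'(x) = x*(-x - 1)*exp(-x)

Solve f'(x) = 0:
  f'(x) = (-x^2 - x)·exp(-x) and exp(-x) > 0 for every x, so f'(x) = 0 ⇔ -x^2 - x = 0.
  Factor: -x^2 - x = -x*(x + 1) = 0.
  ⇒ x = -1, 0

f''(x) = (x^2 - x - 1)*exp(-x)
Second-derivative test at each critical point:
  f''(-1) = 2.7183 > 0 → local minimum
  f''(0) = -1 < 0 → local maximum

Critical points: x = -1 (local minimum); x = 0 (local maximum)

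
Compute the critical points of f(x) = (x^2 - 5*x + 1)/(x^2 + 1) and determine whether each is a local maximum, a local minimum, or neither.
f'(x) = 5*(x^2 - 1)/(x^4 + 2*x^2 + 1)

Solve f'(x) = 0:
  f'(x) = 5*(x - 1)*(x + 1)/(x^2 + 1)^2; the denominator is positive wherever f is defined, so f'(x) = 0 ⇔ 5*x^2 - 5 = 0.
  Factor: 5*x^2 - 5 = 5*(x - 1)*(x + 1) = 0.
  ⇒ x = -1, 1

f''(x) = 10*x*(3 - x^2)/(x^6 + 3*x^4 + 3*x^2 + 1)
Second-derivative test at each critical point:
  f''(-1) = -5/2 < 0 → local maximum
  f''(1) = 5/2 > 0 → local minimum

Critical points: x = -1 (local maximum); x = 1 (local minimum)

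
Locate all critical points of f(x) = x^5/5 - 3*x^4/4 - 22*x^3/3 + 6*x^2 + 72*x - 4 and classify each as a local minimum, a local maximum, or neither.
f'(x) = x^4 - 3*x^3 - 22*x^2 + 12*x + 72

Solve f'(x) = 0:
  Factor: x^4 - 3*x^3 - 22*x^2 + 12*x + 72 = (x - 6)*(x - 2)*(x + 2)*(x + 3) = 0.
  ⇒ x = -3, -2, 2, 6

f''(x) = 4*x^3 - 9*x^2 - 44*x + 12
Second-derivative test at each critical point:
  f''(-3) = -45 < 0 → local maximum
  f''(-2) = 32 > 0 → local minimum
  f''(2) = -80 < 0 → local maximum
  f''(6) = 288 > 0 → local minimum

Critical points: x = -3 (local maximum); x = -2 (local minimum); x = 2 (local maximum); x = 6 (local minimum)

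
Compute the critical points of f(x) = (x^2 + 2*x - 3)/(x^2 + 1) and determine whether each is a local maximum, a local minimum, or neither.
f'(x) = 2*(-x^2 + 4*x + 1)/(x^4 + 2*x^2 + 1)

Solve f'(x) = 0:
  f'(x) = -2*(x^2 - 4*x - 1)/(x^2 + 1)^2; the denominator is positive wherever f is defined, so f'(x) = 0 ⇔ -2*x^2 + 8*x + 2 = 0.
  Factor: -2*x^2 + 8*x + 2 = -2*(x^2 - 4*x - 1); x^2 - 4*x - 1 = 0 has no rational roots; quadratic formula: x = (4 ± √20)/2.
  ⇒ x = 2 - sqrt(5) ≈ -0.2361, 2 + sqrt(5) ≈ 4.2361

f''(x) = 4*(x^3 - 6*x^2 - 3*x + 2)/(x^6 + 3*x^4 + 3*x^2 + 1)
Second-derivative test at each critical point:
  f''(-0.2361) = 8.0249 > 0 → local minimum
  f''(4.2361) = -0.0249 < 0 → local maximum

Critical points: x = 2 - sqrt(5) ≈ -0.2361 (local minimum); x = 2 + sqrt(5) ≈ 4.2361 (local maximum)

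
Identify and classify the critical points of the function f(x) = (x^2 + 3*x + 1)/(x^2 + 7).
f'(x) = 3*(-x^2 + 4*x + 7)/(x^4 + 14*x^2 + 49)

Solve f'(x) = 0:
  f'(x) = -3*(x^2 - 4*x - 7)/(x^2 + 7)^2; the denominator is positive wherever f is defined, so f'(x) = 0 ⇔ -3*x^2 + 12*x + 21 = 0.
  Factor: -3*x^2 + 12*x + 21 = -3*(x^2 - 4*x - 7); x^2 - 4*x - 7 = 0 has no rational roots; quadratic formula: x = (4 ± √44)/2.
  ⇒ x = 2 - sqrt(11) ≈ -1.3166, 2 + sqrt(11) ≈ 5.3166

f''(x) = 6*(x^3 - 6*x^2 - 21*x + 14)/(x^6 + 21*x^4 + 147*x^2 + 343)
Second-derivative test at each critical point:
  f''(-1.3166) = 0.2609 > 0 → local minimum
  f''(5.3166) = -0.0160 < 0 → local maximum

Critical points: x = 2 - sqrt(11) ≈ -1.3166 (local minimum); x = 2 + sqrt(11) ≈ 5.3166 (local maximum)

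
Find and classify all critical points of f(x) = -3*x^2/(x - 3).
f'(x) = 3*x*(6 - x)/(x - 3)^2

Solve f'(x) = 0:
  f'(x) = -3*x*(x - 6)/(x - 3)^2; the denominator is positive wherever f is defined, so f'(x) = 0 ⇔ -3*x^2 + 18*x = 0.
  Factor: -3*x^2 + 18*x = -3*x*(x - 6) = 0.
  ⇒ x = 0, 6

f''(x) = -54/(x^3 - 9*x^2 + 27*x - 27)
Second-derivative test at each critical point:
  f''(0) = 2 > 0 → local minimum
  f''(6) = -2 < 0 → local maximum

Critical points: x = 0 (local minimum); x = 6 (local maximum)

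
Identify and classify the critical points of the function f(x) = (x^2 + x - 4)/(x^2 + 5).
f'(x) = (-x^2 + 18*x + 5)/(x^4 + 10*x^2 + 25)

Solve f'(x) = 0:
  f'(x) = -(x^2 - 18*x - 5)/(x^2 + 5)^2; the denominator is positive wherever f is defined, so f'(x) = 0 ⇔ -x^2 + 18*x + 5 = 0.
  x^2 - 18*x - 5 = 0 has no rational roots; quadratic formula: x = (18 ± √344)/2.
  ⇒ x = 9 - sqrt(86) ≈ -0.2736, 9 + sqrt(86) ≈ 18.2736

f''(x) = 2*(x^3 - 27*x^2 - 15*x + 45)/(x^6 + 15*x^4 + 75*x^2 + 125)
Second-derivative test at each critical point:
  f''(-0.2736) = 0.7202 > 0 → local minimum
  f''(18.2736) = -1.615e-04 < 0 → local maximum

Critical points: x = 9 - sqrt(86) ≈ -0.2736 (local minimum); x = 9 + sqrt(86) ≈ 18.2736 (local maximum)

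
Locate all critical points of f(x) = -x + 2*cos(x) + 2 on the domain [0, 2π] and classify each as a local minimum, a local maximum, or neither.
f'(x) = -2*sin(x) - 1

Solve f'(x) = 0 on [0, 2π]:
  f'(x) = 0 ⇔ sin(x) = -1/2, i.e. x = arcsin(-1/2) + 2nπ or x = π − arcsin(-1/2) + 2nπ; keep the solutions lying in [0, 2π].
  ⇒ x = 7*pi/6 ≈ 3.6652, 11*pi/6 ≈ 5.7596

f''(x) = -2*cos(x)
Second-derivative test at each critical point:
  f''(3.6652) = 1.7321 > 0 → local minimum
  f''(5.7596) = -1.7321 < 0 → local maximum

Critical points: x = 7*pi/6 ≈ 3.6652 (local minimum); x = 11*pi/6 ≈ 5.7596 (local maximum)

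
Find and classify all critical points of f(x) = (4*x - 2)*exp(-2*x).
f'(x) = 8*(1 - x)*exp(-2*x)

Solve f'(x) = 0:
  f'(x) = (8 - 8*x)·exp(-2*x) and exp(-2*x) > 0 for every x, so f'(x) = 0 ⇔ 8 - 8*x = 0.
  Factor: 8 - 8*x = -8*(x - 1) = 0.
  ⇒ x = 1

f''(x) = 8*(2*x - 3)*exp(-2*x)
Second-derivative test at each critical point:
  f''(1) = -1.0827 < 0 → local maximum

Critical points: x = 1 (local maximum)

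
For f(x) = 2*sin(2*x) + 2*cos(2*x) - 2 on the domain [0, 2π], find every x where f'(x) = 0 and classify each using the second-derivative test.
f'(x) = 4*sqrt(2)*cos(2*x + pi/4)

Solve f'(x) = 0 on [0, 2π]:
  f'(x) = 0 ⇔ 2*cos(2*x) = 2*sin(2*x) ⇔ tan(2*x) = 1, i.e. 2*x = arctan(1) + nπ; keep the solutions lying in [0, 2π].
  ⇒ x = pi/8 ≈ 0.3927, 5*pi/8 ≈ 1.9635, 9*pi/8 ≈ 3.5343, 13*pi/8 ≈ 5.1051

f''(x) = -8*sqrt(2)*sin(2*x + pi/4)
Second-derivative test at each critical point:
  f''(0.3927) = -11.3137 < 0 → local maximum
  f''(1.9635) = 11.3137 > 0 → local minimum
  f''(3.5343) = -11.3137 < 0 → local maximum
  f''(5.1051) = 11.3137 > 0 → local minimum

Critical points: x = pi/8 ≈ 0.3927 (local maximum); x = 5*pi/8 ≈ 1.9635 (local minimum); x = 9*pi/8 ≈ 3.5343 (local maximum); x = 13*pi/8 ≈ 5.1051 (local minimum)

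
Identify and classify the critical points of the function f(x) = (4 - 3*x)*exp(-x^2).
f'(x) = (2*x*(3*x - 4) - 3)*exp(-x^2)

Solve f'(x) = 0:
  f'(x) = (6*x^2 - 8*x - 3)·exp(-x^2) and exp(-x^2) > 0 for every x, so f'(x) = 0 ⇔ 6*x^2 - 8*x - 3 = 0.
  6*x^2 - 8*x - 3 = 0 has no rational roots; quadratic formula: x = (8 ± √136)/12.
  ⇒ x = 2/3 - sqrt(34)/6 ≈ -0.3052, 2/3 + sqrt(34)/6 ≈ 1.6385

f''(x) = 2*(2*x^2*(4 - 3*x) + 9*x - 4)*exp(-x^2)
Second-derivative test at each critical point:
  f''(-0.3052) = -10.6250 < 0 → local maximum
  f''(1.6385) = 0.7959 > 0 → local minimum

Critical points: x = 2/3 - sqrt(34)/6 ≈ -0.3052 (local maximum); x = 2/3 + sqrt(34)/6 ≈ 1.6385 (local minimum)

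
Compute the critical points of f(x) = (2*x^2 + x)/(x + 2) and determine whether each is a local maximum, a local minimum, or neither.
f'(x) = 2*(x^2 + 4*x + 1)/(x^2 + 4*x + 4)

Solve f'(x) = 0:
  f'(x) = 2*(x^2 + 4*x + 1)/(x + 2)^2; the denominator is positive wherever f is defined, so f'(x) = 0 ⇔ 2*x^2 + 8*x + 2 = 0.
  Factor: 2*x^2 + 8*x + 2 = 2*(x^2 + 4*x + 1); x^2 + 4*x + 1 = 0 has no rational roots; quadratic formula: x = (-4 ± √12)/2.
  ⇒ x = -2 - sqrt(3) ≈ -3.7321, -2 + sqrt(3) ≈ -0.2679

f''(x) = 12/(x^3 + 6*x^2 + 12*x + 8)
Second-derivative test at each critical point:
  f''(-3.7321) = -2.3094 < 0 → local maximum
  f''(-0.2679) = 2.3094 > 0 → local minimum

Critical points: x = -2 - sqrt(3) ≈ -3.7321 (local maximum); x = -2 + sqrt(3) ≈ -0.2679 (local minimum)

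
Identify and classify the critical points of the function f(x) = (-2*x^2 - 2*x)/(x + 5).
f'(x) = 2*(-x^2 - 10*x - 5)/(x^2 + 10*x + 25)

Solve f'(x) = 0:
  f'(x) = -2*(x^2 + 10*x + 5)/(x + 5)^2; the denominator is positive wherever f is defined, so f'(x) = 0 ⇔ -2*x^2 - 20*x - 10 = 0.
  Factor: -2*x^2 - 20*x - 10 = -2*(x^2 + 10*x + 5); x^2 + 10*x + 5 = 0 has no rational roots; quadratic formula: x = (-10 ± √80)/2.
  ⇒ x = -5 - 2*sqrt(5) ≈ -9.4721, -5 + 2*sqrt(5) ≈ -0.5279

f''(x) = -80/(x^3 + 15*x^2 + 75*x + 125)
Second-derivative test at each critical point:
  f''(-9.4721) = 0.8944 > 0 → local minimum
  f''(-0.5279) = -0.8944 < 0 → local maximum

Critical points: x = -5 - 2*sqrt(5) ≈ -9.4721 (local minimum); x = -5 + 2*sqrt(5) ≈ -0.5279 (local maximum)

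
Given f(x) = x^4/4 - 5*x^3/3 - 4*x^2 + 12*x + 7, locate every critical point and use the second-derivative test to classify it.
f'(x) = x^3 - 5*x^2 - 8*x + 12

Solve f'(x) = 0:
  Factor: x^3 - 5*x^2 - 8*x + 12 = (x - 6)*(x - 1)*(x + 2) = 0.
  ⇒ x = -2, 1, 6

f''(x) = 3*x^2 - 10*x - 8
Second-derivative test at each critical point:
  f''(-2) = 24 > 0 → local minimum
  f''(1) = -15 < 0 → local maximum
  f''(6) = 40 > 0 → local minimum

Critical points: x = -2 (local minimum); x = 1 (local maximum); x = 6 (local minimum)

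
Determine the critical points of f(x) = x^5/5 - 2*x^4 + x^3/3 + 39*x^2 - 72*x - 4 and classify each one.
f'(x) = x^4 - 8*x^3 + x^2 + 78*x - 72

Solve f'(x) = 0:
  Factor: x^4 - 8*x^3 + x^2 + 78*x - 72 = (x - 6)*(x - 4)*(x - 1)*(x + 3) = 0.
  ⇒ x = -3, 1, 4, 6

f''(x) = 4*x^3 - 24*x^2 + 2*x + 78
Second-derivative test at each critical point:
  f''(-3) = -252 < 0 → local maximum
  f''(1) = 60 > 0 → local minimum
  f''(4) = -42 < 0 → local maximum
  f''(6) = 90 > 0 → local minimum

Critical points: x = -3 (local maximum); x = 1 (local minimum); x = 4 (local maximum); x = 6 (local minimum)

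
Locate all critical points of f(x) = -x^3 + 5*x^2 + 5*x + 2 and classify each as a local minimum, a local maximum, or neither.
f'(x) = -3*x^2 + 10*x + 5

Solve f'(x) = 0:
  3*x^2 - 10*x - 5 = 0 has no rational roots; quadratic formula: x = (10 ± √160)/6.
  ⇒ x = 5/3 - 2*sqrt(10)/3 ≈ -0.4415, 5/3 + 2*sqrt(10)/3 ≈ 3.7749

f''(x) = 10 - 6*x
Second-derivative test at each critical point:
  f''(-0.4415) = 12.6491 > 0 → local minimum
  f''(3.7749) = -12.6491 < 0 → local maximum

Critical points: x = 5/3 - 2*sqrt(10)/3 ≈ -0.4415 (local minimum); x = 5/3 + 2*sqrt(10)/3 ≈ 3.7749 (local maximum)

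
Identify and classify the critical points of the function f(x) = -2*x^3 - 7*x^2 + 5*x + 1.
f'(x) = -6*x^2 - 14*x + 5

Solve f'(x) = 0:
  6*x^2 + 14*x - 5 = 0 has no rational roots; quadratic formula: x = (-14 ± √316)/12.
  ⇒ x = -sqrt(79)/6 - 7/6 ≈ -2.6480, -7/6 + sqrt(79)/6 ≈ 0.3147

f''(x) = -12*x - 14
Second-derivative test at each critical point:
  f''(-2.6480) = 17.7764 > 0 → local minimum
  f''(0.3147) = -17.7764 < 0 → local maximum

Critical points: x = -sqrt(79)/6 - 7/6 ≈ -2.6480 (local minimum); x = -7/6 + sqrt(79)/6 ≈ 0.3147 (local maximum)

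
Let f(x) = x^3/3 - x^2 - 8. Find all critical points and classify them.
f'(x) = x*(x - 2)

Solve f'(x) = 0:
  Factor: x^2 - 2*x = x*(x - 2) = 0.
  ⇒ x = 0, 2

f''(x) = 2*x - 2
Second-derivative test at each critical point:
  f''(0) = -2 < 0 → local maximum
  f''(2) = 2 > 0 → local minimum

Critical points: x = 0 (local maximum); x = 2 (local minimum)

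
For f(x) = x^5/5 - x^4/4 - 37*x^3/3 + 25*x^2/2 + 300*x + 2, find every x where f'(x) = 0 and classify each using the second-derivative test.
f'(x) = x^4 - x^3 - 37*x^2 + 25*x + 300

Solve f'(x) = 0:
  Factor: x^4 - x^3 - 37*x^2 + 25*x + 300 = (x - 5)*(x - 4)*(x + 3)*(x + 5) = 0.
  ⇒ x = -5, -3, 4, 5

f''(x) = 4*x^3 - 3*x^2 - 74*x + 25
Second-derivative test at each critical point:
  f''(-5) = -180 < 0 → local maximum
  f''(-3) = 112 > 0 → local minimum
  f''(4) = -63 < 0 → local maximum
  f''(5) = 80 > 0 → local minimum

Critical points: x = -5 (local maximum); x = -3 (local minimum); x = 4 (local maximum); x = 5 (local minimum)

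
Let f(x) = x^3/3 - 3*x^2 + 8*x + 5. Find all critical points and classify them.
f'(x) = x^2 - 6*x + 8

Solve f'(x) = 0:
  Factor: x^2 - 6*x + 8 = (x - 4)*(x - 2) = 0.
  ⇒ x = 2, 4

f''(x) = 2*x - 6
Second-derivative test at each critical point:
  f''(2) = -2 < 0 → local maximum
  f''(4) = 2 > 0 → local minimum

Critical points: x = 2 (local maximum); x = 4 (local minimum)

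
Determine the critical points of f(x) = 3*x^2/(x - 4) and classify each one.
f'(x) = 3*x*(x - 8)/(x^2 - 8*x + 16)

Solve f'(x) = 0:
  f'(x) = 3*x*(x - 8)/(x - 4)^2; the denominator is positive wherever f is defined, so f'(x) = 0 ⇔ 3*x^2 - 24*x = 0.
  Factor: 3*x^2 - 24*x = 3*x*(x - 8) = 0.
  ⇒ x = 0, 8

f''(x) = 96/(x^3 - 12*x^2 + 48*x - 64)
Second-derivative test at each critical point:
  f''(0) = -3/2 < 0 → local maximum
  f''(8) = 3/2 > 0 → local minimum

Critical points: x = 0 (local maximum); x = 8 (local minimum)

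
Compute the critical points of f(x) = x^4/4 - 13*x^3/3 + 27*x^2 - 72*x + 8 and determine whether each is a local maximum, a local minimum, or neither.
f'(x) = x^3 - 13*x^2 + 54*x - 72

Solve f'(x) = 0:
  Factor: x^3 - 13*x^2 + 54*x - 72 = (x - 6)*(x - 4)*(x - 3) = 0.
  ⇒ x = 3, 4, 6

f''(x) = 3*x^2 - 26*x + 54
Second-derivative test at each critical point:
  f''(3) = 3 > 0 → local minimum
  f''(4) = -2 < 0 → local maximum
  f''(6) = 6 > 0 → local minimum

Critical points: x = 3 (local minimum); x = 4 (local maximum); x = 6 (local minimum)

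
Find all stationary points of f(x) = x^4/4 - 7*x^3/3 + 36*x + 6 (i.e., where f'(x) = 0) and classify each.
f'(x) = x^3 - 7*x^2 + 36

Solve f'(x) = 0:
  Factor: x^3 - 7*x^2 + 36 = (x - 6)*(x - 3)*(x + 2) = 0.
  ⇒ x = -2, 3, 6

f''(x) = x*(3*x - 14)
Second-derivative test at each critical point:
  f''(-2) = 40 > 0 → local minimum
  f''(3) = -15 < 0 → local maximum
  f''(6) = 24 > 0 → local minimum

Critical points: x = -2 (local minimum); x = 3 (local maximum); x = 6 (local minimum)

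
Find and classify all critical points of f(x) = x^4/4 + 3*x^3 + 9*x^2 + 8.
f'(x) = x*(x^2 + 9*x + 18)

Solve f'(x) = 0:
  Factor: x^3 + 9*x^2 + 18*x = x*(x + 3)*(x + 6) = 0.
  ⇒ x = -6, -3, 0

f''(x) = 3*x^2 + 18*x + 18
Second-derivative test at each critical point:
  f''(-6) = 18 > 0 → local minimum
  f''(-3) = -9 < 0 → local maximum
  f''(0) = 18 > 0 → local minimum

Critical points: x = -6 (local minimum); x = -3 (local maximum); x = 0 (local minimum)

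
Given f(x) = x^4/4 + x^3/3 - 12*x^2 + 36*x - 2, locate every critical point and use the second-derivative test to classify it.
f'(x) = x^3 + x^2 - 24*x + 36

Solve f'(x) = 0:
  Factor: x^3 + x^2 - 24*x + 36 = (x - 3)*(x - 2)*(x + 6) = 0.
  ⇒ x = -6, 2, 3

f''(x) = 3*x^2 + 2*x - 24
Second-derivative test at each critical point:
  f''(-6) = 72 > 0 → local minimum
  f''(2) = -8 < 0 → local maximum
  f''(3) = 9 > 0 → local minimum

Critical points: x = -6 (local minimum); x = 2 (local maximum); x = 3 (local minimum)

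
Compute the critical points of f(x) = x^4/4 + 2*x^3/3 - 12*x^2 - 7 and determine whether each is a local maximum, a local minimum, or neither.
f'(x) = x*(x^2 + 2*x - 24)

Solve f'(x) = 0:
  Factor: x^3 + 2*x^2 - 24*x = x*(x - 4)*(x + 6) = 0.
  ⇒ x = -6, 0, 4

f''(x) = 3*x^2 + 4*x - 24
Second-derivative test at each critical point:
  f''(-6) = 60 > 0 → local minimum
  f''(0) = -24 < 0 → local maximum
  f''(4) = 40 > 0 → local minimum

Critical points: x = -6 (local minimum); x = 0 (local maximum); x = 4 (local minimum)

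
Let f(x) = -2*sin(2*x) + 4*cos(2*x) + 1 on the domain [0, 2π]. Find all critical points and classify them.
f'(x) = -8*sin(2*x) - 4*cos(2*x)

Solve f'(x) = 0 on [0, 2π]:
  f'(x) = 0 ⇔ -2*cos(2*x) = 4*sin(2*x) ⇔ tan(2*x) = -1/2, i.e. 2*x = arctan(-1/2) + nπ; keep the solutions lying in [0, 2π].
  ⇒ x = -atan(1/2)/2 + pi/2 ≈ 1.3390, pi - atan(1/2)/2 ≈ 2.9098, -atan(1/2)/2 + 3*pi/2 ≈ 4.4806, -atan(1/2)/2 + 2*pi ≈ 6.0514

f''(x) = 8*sin(2*x) - 16*cos(2*x)
Second-derivative test at each critical point:
  f''(1.3390) = 17.8885 > 0 → local minimum
  f''(2.9098) = -17.8885 < 0 → local maximum
  f''(4.4806) = 17.8885 > 0 → local minimum
  f''(6.0514) = -17.8885 < 0 → local maximum

Critical points: x = -atan(1/2)/2 + pi/2 ≈ 1.3390 (local minimum); x = pi - atan(1/2)/2 ≈ 2.9098 (local maximum); x = -atan(1/2)/2 + 3*pi/2 ≈ 4.4806 (local minimum); x = -atan(1/2)/2 + 2*pi ≈ 6.0514 (local maximum)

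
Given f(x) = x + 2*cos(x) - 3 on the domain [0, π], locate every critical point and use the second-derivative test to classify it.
f'(x) = 1 - 2*sin(x)

Solve f'(x) = 0 on [0, π]:
  f'(x) = 0 ⇔ sin(x) = 1/2, i.e. x = arcsin(1/2) + 2nπ or x = π − arcsin(1/2) + 2nπ; keep the solutions lying in [0, π].
  ⇒ x = pi/6 ≈ 0.5236, 5*pi/6 ≈ 2.6180

f''(x) = -2*cos(x)
Second-derivative test at each critical point:
  f''(0.5236) = -1.7321 < 0 → local maximum
  f''(2.6180) = 1.7321 > 0 → local minimum

Critical points: x = pi/6 ≈ 0.5236 (local maximum); x = 5*pi/6 ≈ 2.6180 (local minimum)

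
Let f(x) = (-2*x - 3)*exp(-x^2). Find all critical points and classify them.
f'(x) = 2*(x*(2*x + 3) - 1)*exp(-x^2)

Solve f'(x) = 0:
  f'(x) = (4*x^2 + 6*x - 2)·exp(-x^2) and exp(-x^2) > 0 for every x, so f'(x) = 0 ⇔ 4*x^2 + 6*x - 2 = 0.
  Factor: 4*x^2 + 6*x - 2 = 2*(2*x^2 + 3*x - 1); 2*x^2 + 3*x - 1 = 0 has no rational roots; quadratic formula: x = (-3 ± √17)/4.
  ⇒ x = -sqrt(17)/4 - 3/4 ≈ -1.7808, -3/4 + sqrt(17)/4 ≈ 0.2808

f''(x) = 2*(-4*x^3 - 6*x^2 + 6*x + 3)*exp(-x^2)
Second-derivative test at each critical point:
  f''(-1.7808) = -0.3460 < 0 → local maximum
  f''(0.2808) = 7.6211 > 0 → local minimum

Critical points: x = -sqrt(17)/4 - 3/4 ≈ -1.7808 (local maximum); x = -3/4 + sqrt(17)/4 ≈ 0.2808 (local minimum)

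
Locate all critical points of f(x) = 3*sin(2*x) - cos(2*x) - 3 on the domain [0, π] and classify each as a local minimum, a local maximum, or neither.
f'(x) = 2*sin(2*x) + 6*cos(2*x)

Solve f'(x) = 0 on [0, π]:
  f'(x) = 0 ⇔ 3*cos(2*x) = -sin(2*x) ⇔ tan(2*x) = -3, i.e. 2*x = arctan(-3) + nπ; keep the solutions lying in [0, π].
  ⇒ x = -atan(3)/2 + pi/2 ≈ 0.9463, pi - atan(3)/2 ≈ 2.5171

f''(x) = -12*sin(2*x) + 4*cos(2*x)
Second-derivative test at each critical point:
  f''(0.9463) = -12.6491 < 0 → local maximum
  f''(2.5171) = 12.6491 > 0 → local minimum

Critical points: x = -atan(3)/2 + pi/2 ≈ 0.9463 (local maximum); x = pi - atan(3)/2 ≈ 2.5171 (local minimum)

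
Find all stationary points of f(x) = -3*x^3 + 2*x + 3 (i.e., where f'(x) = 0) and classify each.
f'(x) = 2 - 9*x^2

Solve f'(x) = 0:
  9*x^2 - 2 = 0 has no rational roots; quadratic formula: x = (0 ± √72)/18.
  ⇒ x = -sqrt(2)/3 ≈ -0.4714, sqrt(2)/3 ≈ 0.4714

f''(x) = -18*x
Second-derivative test at each critical point:
  f''(-0.4714) = 8.4853 > 0 → local minimum
  f''(0.4714) = -8.4853 < 0 → local maximum

Critical points: x = -sqrt(2)/3 ≈ -0.4714 (local minimum); x = sqrt(2)/3 ≈ 0.4714 (local maximum)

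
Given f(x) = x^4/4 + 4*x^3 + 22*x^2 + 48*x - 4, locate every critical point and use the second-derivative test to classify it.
f'(x) = x^3 + 12*x^2 + 44*x + 48

Solve f'(x) = 0:
  Factor: x^3 + 12*x^2 + 44*x + 48 = (x + 2)*(x + 4)*(x + 6) = 0.
  ⇒ x = -6, -4, -2

f''(x) = 3*x^2 + 24*x + 44
Second-derivative test at each critical point:
  f''(-6) = 8 > 0 → local minimum
  f''(-4) = -4 < 0 → local maximum
  f''(-2) = 8 > 0 → local minimum

Critical points: x = -6 (local minimum); x = -4 (local maximum); x = -2 (local minimum)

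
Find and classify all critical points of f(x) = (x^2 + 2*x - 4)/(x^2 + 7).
f'(x) = 2*(-x^2 + 11*x + 7)/(x^4 + 14*x^2 + 49)

Solve f'(x) = 0:
  f'(x) = -2*(x^2 - 11*x - 7)/(x^2 + 7)^2; the denominator is positive wherever f is defined, so f'(x) = 0 ⇔ -2*x^2 + 22*x + 14 = 0.
  Factor: -2*x^2 + 22*x + 14 = -2*(x^2 - 11*x - 7); x^2 - 11*x - 7 = 0 has no rational roots; quadratic formula: x = (11 ± √149)/2.
  ⇒ x = 11/2 - sqrt(149)/2 ≈ -0.6033, 11/2 + sqrt(149)/2 ≈ 11.6033

f''(x) = 2*(2*x^3 - 33*x^2 - 42*x + 77)/(x^6 + 21*x^4 + 147*x^2 + 343)
Second-derivative test at each critical point:
  f''(-0.6033) = 0.4502 > 0 → local minimum
  f''(11.6033) = -0.0012 < 0 → local maximum

Critical points: x = 11/2 - sqrt(149)/2 ≈ -0.6033 (local minimum); x = 11/2 + sqrt(149)/2 ≈ 11.6033 (local maximum)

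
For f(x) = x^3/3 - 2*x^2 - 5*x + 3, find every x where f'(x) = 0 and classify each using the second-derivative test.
f'(x) = x^2 - 4*x - 5

Solve f'(x) = 0:
  Factor: x^2 - 4*x - 5 = (x - 5)*(x + 1) = 0.
  ⇒ x = -1, 5

f''(x) = 2*x - 4
Second-derivative test at each critical point:
  f''(-1) = -6 < 0 → local maximum
  f''(5) = 6 > 0 → local minimum

Critical points: x = -1 (local maximum); x = 5 (local minimum)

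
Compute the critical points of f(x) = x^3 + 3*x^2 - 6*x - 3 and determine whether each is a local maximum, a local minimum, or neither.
f'(x) = 3*x^2 + 6*x - 6

Solve f'(x) = 0:
  Factor: 3*x^2 + 6*x - 6 = 3*(x^2 + 2*x - 2); x^2 + 2*x - 2 = 0 has no rational roots; quadratic formula: x = (-2 ± √12)/2.
  ⇒ x = -sqrt(3) - 1 ≈ -2.7321, -1 + sqrt(3) ≈ 0.7321

f''(x) = 6*x + 6
Second-derivative test at each critical point:
  f''(-2.7321) = -10.3923 < 0 → local maximum
  f''(0.7321) = 10.3923 > 0 → local minimum

Critical points: x = -sqrt(3) - 1 ≈ -2.7321 (local maximum); x = -1 + sqrt(3) ≈ 0.7321 (local minimum)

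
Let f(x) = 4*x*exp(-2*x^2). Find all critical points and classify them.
f'(x) = 4*(1 - 4*x^2)*exp(-2*x^2)

Solve f'(x) = 0:
  f'(x) = (4 - 16*x^2)·exp(-2*x^2) and exp(-2*x^2) > 0 for every x, so f'(x) = 0 ⇔ 4 - 16*x^2 = 0.
  Factor: 4 - 16*x^2 = -4*(2*x - 1)*(2*x + 1) = 0.
  ⇒ x = -1/2, 1/2

f''(x) = (64*x^3 - 48*x)*exp(-2*x^2)
Second-derivative test at each critical point:
  f''(-1/2) = 9.7045 > 0 → local minimum
  f''(1/2) = -9.7045 < 0 → local maximum

Critical points: x = -1/2 (local minimum); x = 1/2 (local maximum)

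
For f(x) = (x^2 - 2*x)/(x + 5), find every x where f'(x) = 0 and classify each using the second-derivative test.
f'(x) = (x^2 + 10*x - 10)/(x^2 + 10*x + 25)

Solve f'(x) = 0:
  f'(x) = (x^2 + 10*x - 10)/(x + 5)^2; the denominator is positive wherever f is defined, so f'(x) = 0 ⇔ x^2 + 10*x - 10 = 0.
  x^2 + 10*x - 10 = 0 has no rational roots; quadratic formula: x = (-10 ± √140)/2.
  ⇒ x = -sqrt(35) - 5 ≈ -10.9161, -5 + sqrt(35) ≈ 0.9161

f''(x) = 70/(x^3 + 15*x^2 + 75*x + 125)
Second-derivative test at each critical point:
  f''(-10.9161) = -0.3381 < 0 → local maximum
  f''(0.9161) = 0.3381 > 0 → local minimum

Critical points: x = -sqrt(35) - 5 ≈ -10.9161 (local maximum); x = -5 + sqrt(35) ≈ 0.9161 (local minimum)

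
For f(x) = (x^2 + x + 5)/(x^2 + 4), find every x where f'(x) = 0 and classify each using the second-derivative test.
f'(x) = (-x^2 - 2*x + 4)/(x^4 + 8*x^2 + 16)

Solve f'(x) = 0:
  f'(x) = -(x^2 + 2*x - 4)/(x^2 + 4)^2; the denominator is positive wherever f is defined, so f'(x) = 0 ⇔ -x^2 - 2*x + 4 = 0.
  x^2 + 2*x - 4 = 0 has no rational roots; quadratic formula: x = (-2 ± √20)/2.
  ⇒ x = -sqrt(5) - 1 ≈ -3.2361, -1 + sqrt(5) ≈ 1.2361

f''(x) = 2*(x^3 + 3*x^2 - 12*x - 4)/(x^6 + 12*x^4 + 48*x^2 + 64)
Second-derivative test at each critical point:
  f''(-3.2361) = 0.0214 > 0 → local minimum
  f''(1.2361) = -0.1464 < 0 → local maximum

Critical points: x = -sqrt(5) - 1 ≈ -3.2361 (local minimum); x = -1 + sqrt(5) ≈ 1.2361 (local maximum)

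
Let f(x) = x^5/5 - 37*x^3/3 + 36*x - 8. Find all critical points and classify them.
f'(x) = x^4 - 37*x^2 + 36

Solve f'(x) = 0:
  Factor: x^4 - 37*x^2 + 36 = (x - 6)*(x - 1)*(x + 1)*(x + 6) = 0.
  ⇒ x = -6, -1, 1, 6

f''(x) = 4*x^3 - 74*x
Second-derivative test at each critical point:
  f''(-6) = -420 < 0 → local maximum
  f''(-1) = 70 > 0 → local minimum
  f''(1) = -70 < 0 → local maximum
  f''(6) = 420 > 0 → local minimum

Critical points: x = -6 (local maximum); x = -1 (local minimum); x = 1 (local maximum); x = 6 (local minimum)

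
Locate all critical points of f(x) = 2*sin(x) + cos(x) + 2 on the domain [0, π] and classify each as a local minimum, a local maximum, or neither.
f'(x) = -sin(x) + 2*cos(x)

Solve f'(x) = 0 on [0, π]:
  f'(x) = 0 ⇔ 2*cos(x) = sin(x) ⇔ tan(x) = 2, i.e. x = arctan(2) + nπ; keep the solutions lying in [0, π].
  ⇒ x = atan(2) ≈ 1.1071

f''(x) = -2*sin(x) - cos(x)
Second-derivative test at each critical point:
  f''(1.1071) = -2.2361 < 0 → local maximum

Critical points: x = atan(2) ≈ 1.1071 (local maximum)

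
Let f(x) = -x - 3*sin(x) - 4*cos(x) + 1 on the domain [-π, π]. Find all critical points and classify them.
f'(x) = 4*sin(x) - 3*cos(x) - 1

Solve f'(x) = 0 on [-π, π]:
  f'(x) = 0 ⇔ 4*sin(x) - 3*cos(x) = 1. Write the left side as R·cos(x + φ) with R = √((-3)² + (-4)²) = 5, cos φ = -3/5, sin φ = -4/5; then cos(x + φ) = 1/5. Solve for x and keep the solutions lying in [-π, π].
  ⇒ x = -pi + atan((4 - 6*sqrt(6))/(-8*sqrt(6) - 3)) ≈ -2.6994, atan((4 + 6*sqrt(6))/(-3 + 8*sqrt(6))) ≈ 0.8449

f''(x) = 3*sin(x) + 4*cos(x)
Second-derivative test at each critical point:
  f''(-2.6994) = -4.8990 < 0 → local maximum
  f''(0.8449) = 4.8990 > 0 → local minimum

Critical points: x = -pi + atan((4 - 6*sqrt(6))/(-8*sqrt(6) - 3)) ≈ -2.6994 (local maximum); x = atan((4 + 6*sqrt(6))/(-3 + 8*sqrt(6))) ≈ 0.8449 (local minimum)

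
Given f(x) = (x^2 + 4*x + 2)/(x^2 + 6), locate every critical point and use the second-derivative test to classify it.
f'(x) = 4*(-x^2 + 2*x + 6)/(x^4 + 12*x^2 + 36)

Solve f'(x) = 0:
  f'(x) = -4*(x^2 - 2*x - 6)/(x^2 + 6)^2; the denominator is positive wherever f is defined, so f'(x) = 0 ⇔ -4*x^2 + 8*x + 24 = 0.
  Factor: -4*x^2 + 8*x + 24 = -4*(x^2 - 2*x - 6); x^2 - 2*x - 6 = 0 has no rational roots; quadratic formula: x = (2 ± √28)/2.
  ⇒ x = 1 - sqrt(7) ≈ -1.6458, 1 + sqrt(7) ≈ 3.6458

f''(x) = 8*(x^3 - 3*x^2 - 18*x + 6)/(x^6 + 18*x^4 + 108*x^2 + 216)
Second-derivative test at each critical point:
  f''(-1.6458) = 0.2791 > 0 → local minimum
  f''(3.6458) = -0.0569 < 0 → local maximum

Critical points: x = 1 - sqrt(7) ≈ -1.6458 (local minimum); x = 1 + sqrt(7) ≈ 3.6458 (local maximum)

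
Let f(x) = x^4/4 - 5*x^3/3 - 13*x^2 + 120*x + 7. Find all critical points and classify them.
f'(x) = x^3 - 5*x^2 - 26*x + 120

Solve f'(x) = 0:
  Factor: x^3 - 5*x^2 - 26*x + 120 = (x - 6)*(x - 4)*(x + 5) = 0.
  ⇒ x = -5, 4, 6

f''(x) = 3*x^2 - 10*x - 26
Second-derivative test at each critical point:
  f''(-5) = 99 > 0 → local minimum
  f''(4) = -18 < 0 → local maximum
  f''(6) = 22 > 0 → local minimum

Critical points: x = -5 (local minimum); x = 4 (local maximum); x = 6 (local minimum)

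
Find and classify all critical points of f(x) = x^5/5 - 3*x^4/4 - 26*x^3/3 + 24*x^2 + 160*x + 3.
f'(x) = x^4 - 3*x^3 - 26*x^2 + 48*x + 160

Solve f'(x) = 0:
  Factor: x^4 - 3*x^3 - 26*x^2 + 48*x + 160 = (x - 5)*(x - 4)*(x + 2)*(x + 4) = 0.
  ⇒ x = -4, -2, 4, 5

f''(x) = 4*x^3 - 9*x^2 - 52*x + 48
Second-derivative test at each critical point:
  f''(-4) = -144 < 0 → local maximum
  f''(-2) = 84 > 0 → local minimum
  f''(4) = -48 < 0 → local maximum
  f''(5) = 63 > 0 → local minimum

Critical points: x = -4 (local maximum); x = -2 (local minimum); x = 4 (local maximum); x = 5 (local minimum)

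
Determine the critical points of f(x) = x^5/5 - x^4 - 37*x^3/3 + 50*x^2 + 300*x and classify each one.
f'(x) = x^4 - 4*x^3 - 37*x^2 + 100*x + 300

Solve f'(x) = 0:
  Factor: x^4 - 4*x^3 - 37*x^2 + 100*x + 300 = (x - 6)*(x - 5)*(x + 2)*(x + 5) = 0.
  ⇒ x = -5, -2, 5, 6

f''(x) = 4*x^3 - 12*x^2 - 74*x + 100
Second-derivative test at each critical point:
  f''(-5) = -330 < 0 → local maximum
  f''(-2) = 168 > 0 → local minimum
  f''(5) = -70 < 0 → local maximum
  f''(6) = 88 > 0 → local minimum

Critical points: x = -5 (local maximum); x = -2 (local minimum); x = 5 (local maximum); x = 6 (local minimum)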